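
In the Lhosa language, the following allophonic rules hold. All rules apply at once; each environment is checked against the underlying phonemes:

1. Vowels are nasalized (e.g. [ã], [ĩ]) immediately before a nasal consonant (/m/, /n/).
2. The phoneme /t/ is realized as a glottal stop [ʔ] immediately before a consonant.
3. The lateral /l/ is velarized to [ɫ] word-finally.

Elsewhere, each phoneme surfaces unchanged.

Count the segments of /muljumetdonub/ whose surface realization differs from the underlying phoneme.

3

Segments that undergo a rule: /u/ → [ũ] (rule 1); /t/ → [ʔ] (rule 2); /o/ → [õ] (rule 1).
All other segments surface unchanged.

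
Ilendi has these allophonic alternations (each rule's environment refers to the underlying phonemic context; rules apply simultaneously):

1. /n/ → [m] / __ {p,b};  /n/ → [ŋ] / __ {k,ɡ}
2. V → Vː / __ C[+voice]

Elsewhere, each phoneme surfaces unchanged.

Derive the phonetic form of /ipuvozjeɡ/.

[ipuːvoːzjeːɡ]

/i/ (word-initial): rule 2 targets it, but not before a voiced consonant → unchanged [i].
Rule 2 applies to /u/ (between /p/ and /v/: before a voiced consonant) → [uː].
/o/ — between /v/ and /z/, before a voiced consonant — surfaces as [oː] (rule 2).
/e/ (between /j/ and /ɡ/): before a voiced consonant, so rule 2 applies → [eː].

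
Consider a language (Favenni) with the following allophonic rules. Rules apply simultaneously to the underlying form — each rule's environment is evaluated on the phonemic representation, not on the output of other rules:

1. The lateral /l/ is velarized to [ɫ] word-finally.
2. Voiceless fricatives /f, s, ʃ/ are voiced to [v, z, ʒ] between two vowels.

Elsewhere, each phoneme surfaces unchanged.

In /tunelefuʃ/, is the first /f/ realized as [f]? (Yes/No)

/f/ — between /e/ and /u/, between two vowels — surfaces as [v] (rule 2).
The actual realization is [v], not [f].

No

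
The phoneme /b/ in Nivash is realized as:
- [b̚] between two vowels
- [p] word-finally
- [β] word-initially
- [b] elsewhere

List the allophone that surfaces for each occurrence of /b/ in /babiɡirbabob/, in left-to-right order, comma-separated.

Occurrence 1 (position 1): word-initially → [β].
Occurrence 2 (position 3): between two vowels → [b̚].
Occurrence 3 (position 8): no conditioning environment matches → elsewhere allophone [b].
Occurrence 4 (position 10): between two vowels → [b̚].
Occurrence 5 (position 12): word-finally → [p].

[β], [b̚], [b], [b̚], [p]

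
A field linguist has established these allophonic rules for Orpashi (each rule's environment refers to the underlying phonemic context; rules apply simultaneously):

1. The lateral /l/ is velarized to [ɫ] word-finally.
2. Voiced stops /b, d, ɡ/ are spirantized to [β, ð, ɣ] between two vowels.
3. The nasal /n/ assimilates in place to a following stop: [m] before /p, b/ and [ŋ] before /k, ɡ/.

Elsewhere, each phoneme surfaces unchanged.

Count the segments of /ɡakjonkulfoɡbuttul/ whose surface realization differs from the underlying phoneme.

2

Segments that undergo a rule: /n/ → [ŋ] (rule 3); /l/ → [ɫ] (rule 1).
All other segments surface unchanged.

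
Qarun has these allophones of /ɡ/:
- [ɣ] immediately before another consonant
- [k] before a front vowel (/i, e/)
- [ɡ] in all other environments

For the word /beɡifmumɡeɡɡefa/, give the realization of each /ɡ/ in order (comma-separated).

Occurrence 1 (position 3): before a front vowel (/i, e/) → [k].
Occurrence 2 (position 9): before a front vowel (/i, e/) → [k].
Occurrence 3 (position 11): immediately before another consonant → [ɣ].
Occurrence 4 (position 12): before a front vowel (/i, e/) → [k].

[k], [k], [ɣ], [k]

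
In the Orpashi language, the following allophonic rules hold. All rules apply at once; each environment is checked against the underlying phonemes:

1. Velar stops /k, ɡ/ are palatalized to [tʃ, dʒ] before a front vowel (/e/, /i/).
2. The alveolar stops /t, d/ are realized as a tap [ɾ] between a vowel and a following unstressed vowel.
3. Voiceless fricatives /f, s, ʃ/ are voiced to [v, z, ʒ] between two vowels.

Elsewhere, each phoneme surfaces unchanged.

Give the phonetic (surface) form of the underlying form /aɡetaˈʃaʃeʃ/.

[adʒeɾaˈʒaʒeʃ]

/a/ (word-initial) is unaffected → [a].
/ɡ/ (between /a/ and /e/) occurs before a front vowel → [dʒ] by rule 1.
/e/ stays [e].
/t/ (between /e/ and /a/): between a vowel and a following unstressed vowel, so rule 2 applies → [ɾ].
/a/ (between /t/ and /ʃ/): no rule targets it → [a].
Rule 3 applies to /ʃ/ (between /a/ and /a/: between two vowels) → [ʒ].
/a/ stays [a].
/ʃ/ — between /a/ and /e/, between two vowels — surfaces as [ʒ] (rule 3).
/e/ (between /ʃ/ and /ʃ/): no rule targets it → [e].
/ʃ/ — word-final; rule 3 does not apply here → [ʃ].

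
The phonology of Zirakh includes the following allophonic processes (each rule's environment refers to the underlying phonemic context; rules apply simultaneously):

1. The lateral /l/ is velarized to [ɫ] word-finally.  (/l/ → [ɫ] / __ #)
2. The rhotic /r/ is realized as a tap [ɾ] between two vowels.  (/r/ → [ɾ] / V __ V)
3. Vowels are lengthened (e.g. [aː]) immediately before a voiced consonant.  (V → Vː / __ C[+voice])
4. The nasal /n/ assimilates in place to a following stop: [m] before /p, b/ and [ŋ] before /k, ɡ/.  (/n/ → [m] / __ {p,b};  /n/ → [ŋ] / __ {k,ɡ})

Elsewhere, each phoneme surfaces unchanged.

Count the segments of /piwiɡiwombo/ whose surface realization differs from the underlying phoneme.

Segments that undergo a rule: /i/ → [iː] (rule 3); /i/ → [iː] (rule 3); /i/ → [iː] (rule 3); /o/ → [oː] (rule 3).
All other segments surface unchanged.

4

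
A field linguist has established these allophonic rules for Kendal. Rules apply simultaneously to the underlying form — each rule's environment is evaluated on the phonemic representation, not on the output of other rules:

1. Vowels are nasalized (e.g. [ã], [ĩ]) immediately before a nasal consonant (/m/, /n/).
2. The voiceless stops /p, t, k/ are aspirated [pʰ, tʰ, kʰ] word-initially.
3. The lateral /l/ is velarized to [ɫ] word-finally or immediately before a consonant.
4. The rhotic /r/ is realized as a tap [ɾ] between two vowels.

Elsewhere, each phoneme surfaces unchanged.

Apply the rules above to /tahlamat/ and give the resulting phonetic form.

[tʰahlãmat]

Rule 2 applies to /t/ (word-initial: word-initially) → [tʰ].
/a/ (between /t/ and /h/) fails the environment for rule 1, so it stays [a].
/h/ — not in any rule's target class → [h].
/l/ (between /h/ and /a/): rule 3 targets it, but not word-finally or immediately before a consonant → unchanged [l].
/a/ — between /l/ and /m/, before a nasal consonant — surfaces as [ã] (rule 1).
/m/ (between /a/ and /a/): no rule targets it → [m].
/a/ (between /m/ and /t/): rule 1 targets it, but not before a nasal consonant → unchanged [a].
/t/ (word-final) fails the environment for rule 2, so it stays [t].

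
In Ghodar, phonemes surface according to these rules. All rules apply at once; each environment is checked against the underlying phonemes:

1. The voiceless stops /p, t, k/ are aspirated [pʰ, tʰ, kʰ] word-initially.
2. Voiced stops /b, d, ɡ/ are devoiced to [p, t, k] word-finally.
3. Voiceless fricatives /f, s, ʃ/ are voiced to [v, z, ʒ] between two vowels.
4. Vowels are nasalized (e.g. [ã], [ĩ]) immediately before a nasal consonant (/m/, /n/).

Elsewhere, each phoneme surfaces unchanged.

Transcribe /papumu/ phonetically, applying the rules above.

Rule 1 applies to /p/ (word-initial: word-initially) → [pʰ].
/a/ (between /p/ and /p/) fails the environment for rule 4, so it stays [a].
/p/ (between /a/ and /u/): rule 1 targets it, but not word-initially → unchanged [p].
/u/ (between /p/ and /m/) occurs before a nasal consonant → [ũ] by rule 4.
/m/ — not in any rule's target class → [m].
/u/ (word-final): rule 4 targets it, but not before a nasal consonant → unchanged [u].

[pʰapũmu]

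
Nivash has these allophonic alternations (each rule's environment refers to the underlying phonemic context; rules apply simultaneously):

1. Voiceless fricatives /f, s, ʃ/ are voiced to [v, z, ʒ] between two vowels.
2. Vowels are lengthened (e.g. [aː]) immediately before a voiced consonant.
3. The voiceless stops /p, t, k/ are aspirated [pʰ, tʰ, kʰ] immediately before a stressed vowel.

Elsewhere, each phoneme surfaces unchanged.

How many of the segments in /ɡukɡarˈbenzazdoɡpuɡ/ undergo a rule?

Segments that undergo a rule: /a/ → [aː] (rule 2); /e/ → [eː] (rule 2); /a/ → [aː] (rule 2); /o/ → [oː] (rule 2); /u/ → [uː] (rule 2).
All other segments surface unchanged.

5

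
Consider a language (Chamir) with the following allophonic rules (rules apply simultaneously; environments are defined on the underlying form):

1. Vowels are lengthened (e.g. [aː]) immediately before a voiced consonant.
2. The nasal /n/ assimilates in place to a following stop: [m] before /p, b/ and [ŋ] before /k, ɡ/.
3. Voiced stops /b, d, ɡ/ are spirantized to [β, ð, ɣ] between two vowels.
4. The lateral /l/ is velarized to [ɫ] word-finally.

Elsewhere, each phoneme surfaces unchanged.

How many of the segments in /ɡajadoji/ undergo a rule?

Segments that undergo a rule: /a/ → [aː] (rule 1); /a/ → [aː] (rule 1); /d/ → [ð] (rule 3); /o/ → [oː] (rule 1).
All other segments surface unchanged.

4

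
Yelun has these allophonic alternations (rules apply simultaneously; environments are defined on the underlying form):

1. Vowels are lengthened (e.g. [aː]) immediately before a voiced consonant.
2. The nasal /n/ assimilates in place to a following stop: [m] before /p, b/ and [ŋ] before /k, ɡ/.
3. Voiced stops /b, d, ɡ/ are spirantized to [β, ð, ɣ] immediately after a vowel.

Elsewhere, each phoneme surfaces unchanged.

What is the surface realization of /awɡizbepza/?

[aːwɡiːzbepza]

/a/ (word-initial): before a voiced consonant, so rule 1 applies → [aː].
/w/ (between /a/ and /ɡ/) is unaffected → [w].
/ɡ/ (between /w/ and /i/): rule 3 targets it, but not immediately after a vowel → unchanged [ɡ].
/i/ — between /ɡ/ and /z/, before a voiced consonant — surfaces as [iː] (rule 1).
/z/ (between /i/ and /b/) is unaffected → [z].
/b/ — between /z/ and /e/; rule 3 does not apply here → [b].
/e/ (between /b/ and /p/) fails the environment for rule 1, so it stays [e].
/p/ — not in any rule's target class → [p].
/z/ (between /p/ and /a/): no rule targets it → [z].
/a/ — word-final; rule 1 does not apply here → [a].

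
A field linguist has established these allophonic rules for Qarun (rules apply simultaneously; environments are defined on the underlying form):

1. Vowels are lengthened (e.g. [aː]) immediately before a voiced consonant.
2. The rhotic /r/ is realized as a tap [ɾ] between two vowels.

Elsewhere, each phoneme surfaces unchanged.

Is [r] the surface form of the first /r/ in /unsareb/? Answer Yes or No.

/r/ — between /a/ and /e/, between two vowels — surfaces as [ɾ] (rule 2).
The actual realization is [ɾ], not [r].

No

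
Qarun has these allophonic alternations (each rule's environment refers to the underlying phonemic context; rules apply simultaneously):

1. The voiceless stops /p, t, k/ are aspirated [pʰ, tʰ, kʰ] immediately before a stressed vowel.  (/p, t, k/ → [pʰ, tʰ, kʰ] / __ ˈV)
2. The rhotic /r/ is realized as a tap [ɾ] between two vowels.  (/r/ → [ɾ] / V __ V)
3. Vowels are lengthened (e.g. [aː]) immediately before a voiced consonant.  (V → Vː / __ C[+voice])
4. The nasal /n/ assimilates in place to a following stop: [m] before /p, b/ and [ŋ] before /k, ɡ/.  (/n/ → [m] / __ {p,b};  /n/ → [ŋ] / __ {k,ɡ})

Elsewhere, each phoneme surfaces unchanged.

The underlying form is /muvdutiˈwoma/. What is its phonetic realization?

[muːvdutiːˈwoːma]

/m/ (word-initial): no rule targets it → [m].
/u/ — between /m/ and /v/, before a voiced consonant — surfaces as [uː] (rule 3).
/v/ stays [v].
/d/ (between /v/ and /u/): no rule targets it → [d].
/u/ (between /d/ and /t/) is in the target of rule 3 but the environment (before a voiced consonant) is not met → [u].
/t/ — between /u/ and /i/; rule 1 does not apply here → [t].
/i/ (between /t/ and /w/): before a voiced consonant, so rule 3 applies → [iː].
/w/ stays [w].
/o/ meets the environment for rule 3 (before a voiced consonant) → [oː].
/m/ — not in any rule's target class → [m].
/a/ (word-final): rule 3 targets it, but not before a voiced consonant → unchanged [a].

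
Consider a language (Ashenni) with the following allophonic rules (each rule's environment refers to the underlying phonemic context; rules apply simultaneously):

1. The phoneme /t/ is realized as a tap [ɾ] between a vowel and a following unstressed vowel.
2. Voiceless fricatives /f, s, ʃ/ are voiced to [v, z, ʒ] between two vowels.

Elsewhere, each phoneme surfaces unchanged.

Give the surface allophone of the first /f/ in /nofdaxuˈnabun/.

/f/ (between /o/ and /d/): rule 2 targets it, but not between two vowels → unchanged [f].

[f]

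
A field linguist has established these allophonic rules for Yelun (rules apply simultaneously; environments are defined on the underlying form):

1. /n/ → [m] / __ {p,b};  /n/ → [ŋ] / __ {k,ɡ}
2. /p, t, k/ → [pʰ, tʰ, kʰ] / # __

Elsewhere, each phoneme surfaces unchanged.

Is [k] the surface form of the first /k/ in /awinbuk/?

/k/ (word-final) fails the environment for rule 2, so it stays [k].
The actual realization is [k], which matches [k].

Yes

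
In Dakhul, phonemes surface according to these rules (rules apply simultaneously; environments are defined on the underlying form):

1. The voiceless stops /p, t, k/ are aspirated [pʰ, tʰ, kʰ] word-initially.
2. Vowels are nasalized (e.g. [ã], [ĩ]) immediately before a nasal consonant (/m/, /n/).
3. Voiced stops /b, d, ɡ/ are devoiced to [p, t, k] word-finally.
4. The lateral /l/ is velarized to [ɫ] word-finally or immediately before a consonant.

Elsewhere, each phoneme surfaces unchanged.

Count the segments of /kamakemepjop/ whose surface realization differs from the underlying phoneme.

Segments that undergo a rule: /k/ → [kʰ] (rule 1); /a/ → [ã] (rule 2); /e/ → [ẽ] (rule 2).
All other segments surface unchanged.

3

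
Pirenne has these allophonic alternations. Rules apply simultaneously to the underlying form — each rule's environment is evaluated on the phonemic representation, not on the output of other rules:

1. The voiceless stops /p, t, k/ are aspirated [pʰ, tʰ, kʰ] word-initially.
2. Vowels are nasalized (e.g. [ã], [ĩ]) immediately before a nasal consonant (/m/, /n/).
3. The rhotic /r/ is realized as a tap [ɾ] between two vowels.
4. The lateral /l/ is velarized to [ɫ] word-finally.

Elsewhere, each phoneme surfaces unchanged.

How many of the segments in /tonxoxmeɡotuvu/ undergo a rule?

Segments that undergo a rule: /t/ → [tʰ] (rule 1); /o/ → [õ] (rule 2).
All other segments surface unchanged.

2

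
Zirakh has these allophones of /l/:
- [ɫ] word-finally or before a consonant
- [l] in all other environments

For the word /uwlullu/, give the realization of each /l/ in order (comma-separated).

[l], [ɫ], [l]

Occurrence 1 (position 3): no conditioning environment matches → elsewhere allophone [l].
Occurrence 2 (position 5): word-finally or before a consonant → [ɫ].
Occurrence 3 (position 6): no conditioning environment matches → elsewhere allophone [l].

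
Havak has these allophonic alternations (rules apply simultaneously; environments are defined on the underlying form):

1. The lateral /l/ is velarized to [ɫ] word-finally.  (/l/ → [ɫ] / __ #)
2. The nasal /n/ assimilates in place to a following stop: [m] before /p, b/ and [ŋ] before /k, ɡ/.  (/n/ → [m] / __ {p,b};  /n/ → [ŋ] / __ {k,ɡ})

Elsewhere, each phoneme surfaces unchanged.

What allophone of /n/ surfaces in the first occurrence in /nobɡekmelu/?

[n]

/n/ (word-initial): rule 2 targets it, but not before a labial or velar stop → unchanged [n].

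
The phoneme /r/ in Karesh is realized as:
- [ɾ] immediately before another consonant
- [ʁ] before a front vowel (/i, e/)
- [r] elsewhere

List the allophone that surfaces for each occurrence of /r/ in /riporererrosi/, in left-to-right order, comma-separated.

Occurrence 1 (position 1): before a front vowel (/i, e/) → [ʁ].
Occurrence 2 (position 5): before a front vowel (/i, e/) → [ʁ].
Occurrence 3 (position 7): before a front vowel (/i, e/) → [ʁ].
Occurrence 4 (position 9): immediately before another consonant → [ɾ].
Occurrence 5 (position 10): no conditioning environment matches → elsewhere allophone [r].

[ʁ], [ʁ], [ʁ], [ɾ], [r]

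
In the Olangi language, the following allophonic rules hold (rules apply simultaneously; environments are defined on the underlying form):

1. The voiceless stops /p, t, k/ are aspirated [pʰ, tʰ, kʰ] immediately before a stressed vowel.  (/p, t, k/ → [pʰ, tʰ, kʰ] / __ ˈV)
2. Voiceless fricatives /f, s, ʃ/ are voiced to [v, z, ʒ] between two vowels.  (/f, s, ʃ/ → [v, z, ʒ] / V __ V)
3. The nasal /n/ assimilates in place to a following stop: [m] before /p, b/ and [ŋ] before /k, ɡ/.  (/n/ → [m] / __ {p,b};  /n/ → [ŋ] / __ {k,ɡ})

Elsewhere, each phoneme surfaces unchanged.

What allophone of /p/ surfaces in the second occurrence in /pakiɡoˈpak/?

[pʰ]

/p/ (between /o/ and /a/): immediately before a stressed vowel, so rule 1 applies → [pʰ].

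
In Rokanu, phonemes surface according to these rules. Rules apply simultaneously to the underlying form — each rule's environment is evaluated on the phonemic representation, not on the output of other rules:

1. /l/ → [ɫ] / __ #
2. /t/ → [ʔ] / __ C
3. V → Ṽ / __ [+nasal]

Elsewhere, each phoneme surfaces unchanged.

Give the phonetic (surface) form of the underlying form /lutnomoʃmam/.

/l/ (word-initial) is in the target of rule 1 but the environment (word-finally) is not met → [l].
/u/ (between /l/ and /t/): rule 3 targets it, but not before a nasal consonant → unchanged [u].
/t/ meets the environment for rule 2 (immediately before a consonant) → [ʔ].
/n/ (between /t/ and /o/): no rule targets it → [n].
/o/ (between /n/ and /m/) occurs before a nasal consonant → [õ] by rule 3.
/m/ (between /o/ and /o/) is unaffected → [m].
/o/ (between /m/ and /ʃ/) is in the target of rule 3 but the environment (before a nasal consonant) is not met → [o].
/ʃ/ (between /o/ and /m/): no rule targets it → [ʃ].
/m/ (between /ʃ/ and /a/) is unaffected → [m].
/a/ (between /m/ and /m/): before a nasal consonant, so rule 3 applies → [ã].
/m/ — not in any rule's target class → [m].

[luʔnõmoʃmãm]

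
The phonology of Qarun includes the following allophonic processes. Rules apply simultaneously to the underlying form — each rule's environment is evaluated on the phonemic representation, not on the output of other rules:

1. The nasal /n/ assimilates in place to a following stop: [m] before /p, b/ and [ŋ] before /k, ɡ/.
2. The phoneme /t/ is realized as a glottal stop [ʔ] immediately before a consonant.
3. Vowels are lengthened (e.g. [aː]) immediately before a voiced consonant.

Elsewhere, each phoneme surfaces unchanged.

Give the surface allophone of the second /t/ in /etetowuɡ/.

[t]

/t/ (between /e/ and /o/) is in the target of rule 2 but the environment (immediately before a consonant) is not met → [t].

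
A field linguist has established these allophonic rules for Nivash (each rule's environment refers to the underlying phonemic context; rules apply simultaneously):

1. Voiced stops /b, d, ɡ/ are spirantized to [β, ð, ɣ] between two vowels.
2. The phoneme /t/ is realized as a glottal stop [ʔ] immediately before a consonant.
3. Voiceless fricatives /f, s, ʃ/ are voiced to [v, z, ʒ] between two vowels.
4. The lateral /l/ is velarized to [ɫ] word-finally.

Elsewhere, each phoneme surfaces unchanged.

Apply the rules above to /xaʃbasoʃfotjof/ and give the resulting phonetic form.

/x/ stays [x].
/a/ (between /x/ and /ʃ/): no rule targets it → [a].
/ʃ/ (between /a/ and /b/) fails the environment for rule 3, so it stays [ʃ].
/b/ (between /ʃ/ and /a/) fails the environment for rule 1, so it stays [b].
/a/ stays [a].
/s/ — between /a/ and /o/, between two vowels — surfaces as [z] (rule 3).
/o/ (between /s/ and /ʃ/): no rule targets it → [o].
/ʃ/ (between /o/ and /f/): rule 3 targets it, but not between two vowels → unchanged [ʃ].
/f/ (between /ʃ/ and /o/) is in the target of rule 3 but the environment (between two vowels) is not met → [f].
/o/ — not in any rule's target class → [o].
/t/ (between /o/ and /j/): immediately before a consonant, so rule 2 applies → [ʔ].
/j/ (between /t/ and /o/) is unaffected → [j].
/o/ — not in any rule's target class → [o].
/f/ (word-final) is in the target of rule 3 but the environment (between two vowels) is not met → [f].

[xaʃbazoʃfoʔjof]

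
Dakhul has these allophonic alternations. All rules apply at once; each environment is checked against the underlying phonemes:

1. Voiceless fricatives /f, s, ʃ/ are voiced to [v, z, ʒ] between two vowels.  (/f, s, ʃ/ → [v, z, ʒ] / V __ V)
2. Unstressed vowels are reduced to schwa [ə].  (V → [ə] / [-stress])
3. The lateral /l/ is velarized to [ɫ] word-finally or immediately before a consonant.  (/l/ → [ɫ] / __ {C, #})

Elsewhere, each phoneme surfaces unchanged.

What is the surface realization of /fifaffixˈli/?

/f/ (word-initial) fails the environment for rule 1, so it stays [f].
/i/ meets the environment for rule 2 (in an unstressed syllable) → [ə].
/f/ — between /i/ and /a/, between two vowels — surfaces as [v] (rule 1).
/a/ (between /f/ and /f/) occurs in an unstressed syllable → [ə] by rule 2.
/f/ (between /a/ and /f/) fails the environment for rule 1, so it stays [f].
/f/ — between /f/ and /i/; rule 1 does not apply here → [f].
Rule 2 applies to /i/ (between /f/ and /x/: in an unstressed syllable) → [ə].
/x/ (between /i/ and /l/): no rule targets it → [x].
/l/ (between /x/ and /i/) is in the target of rule 3 but the environment (word-finally or immediately before a consonant) is not met → [l].
/i/ — word-final; rule 2 does not apply here → [i].

[fəvəffəxˈli]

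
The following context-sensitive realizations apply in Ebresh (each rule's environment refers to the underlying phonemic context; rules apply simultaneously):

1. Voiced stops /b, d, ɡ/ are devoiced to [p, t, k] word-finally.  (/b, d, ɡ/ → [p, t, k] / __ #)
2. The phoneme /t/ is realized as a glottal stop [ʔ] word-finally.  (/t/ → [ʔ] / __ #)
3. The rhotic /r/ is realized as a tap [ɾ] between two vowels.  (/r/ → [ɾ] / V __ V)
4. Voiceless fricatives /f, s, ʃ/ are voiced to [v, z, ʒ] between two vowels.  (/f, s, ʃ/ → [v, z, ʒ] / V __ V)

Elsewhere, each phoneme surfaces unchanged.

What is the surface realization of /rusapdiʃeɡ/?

/r/ (word-initial): rule 3 targets it, but not between two vowels → unchanged [r].
/u/ — not in any rule's target class → [u].
/s/ — between /u/ and /a/, between two vowels — surfaces as [z] (rule 4).
/a/ stays [a].
/p/ — not in any rule's target class → [p].
/d/ (between /p/ and /i/) fails the environment for rule 1, so it stays [d].
/i/ (between /d/ and /ʃ/) is unaffected → [i].
/ʃ/ meets the environment for rule 4 (between two vowels) → [ʒ].
/e/ stays [e].
/ɡ/ (word-final): word-finally, so rule 1 applies → [k].

[ruzapdiʒek]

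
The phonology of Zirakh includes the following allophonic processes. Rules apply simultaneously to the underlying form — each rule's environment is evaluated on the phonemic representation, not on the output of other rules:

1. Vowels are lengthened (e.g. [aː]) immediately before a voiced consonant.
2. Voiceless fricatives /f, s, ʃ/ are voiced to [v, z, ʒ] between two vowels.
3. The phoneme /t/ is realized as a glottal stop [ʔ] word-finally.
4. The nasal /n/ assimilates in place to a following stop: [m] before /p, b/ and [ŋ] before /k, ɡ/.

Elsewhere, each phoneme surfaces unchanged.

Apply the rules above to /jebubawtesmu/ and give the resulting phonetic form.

[jeːbuːbaːwtesmu]

/j/ — not in any rule's target class → [j].
Rule 1 applies to /e/ (between /j/ and /b/: before a voiced consonant) → [eː].
/b/ stays [b].
/u/ meets the environment for rule 1 (before a voiced consonant) → [uː].
/b/ (between /u/ and /a/): no rule targets it → [b].
/a/ (between /b/ and /w/): before a voiced consonant, so rule 1 applies → [aː].
/w/ (between /a/ and /t/) is unaffected → [w].
/t/ (between /w/ and /e/): rule 3 targets it, but not word-finally → unchanged [t].
/e/ (between /t/ and /s/): rule 1 targets it, but not before a voiced consonant → unchanged [e].
/s/ (between /e/ and /m/) is in the target of rule 2 but the environment (between two vowels) is not met → [s].
/m/ (between /s/ and /u/): no rule targets it → [m].
/u/ (word-final) is in the target of rule 1 but the environment (before a voiced consonant) is not met → [u].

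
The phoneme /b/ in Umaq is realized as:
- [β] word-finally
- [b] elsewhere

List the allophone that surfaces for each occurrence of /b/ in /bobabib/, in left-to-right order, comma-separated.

[b], [b], [b], [β]

Occurrence 1 (position 1): no conditioning environment matches → elsewhere allophone [b].
Occurrence 2 (position 3): no conditioning environment matches → elsewhere allophone [b].
Occurrence 3 (position 5): no conditioning environment matches → elsewhere allophone [b].
Occurrence 4 (position 7): word-finally → [β].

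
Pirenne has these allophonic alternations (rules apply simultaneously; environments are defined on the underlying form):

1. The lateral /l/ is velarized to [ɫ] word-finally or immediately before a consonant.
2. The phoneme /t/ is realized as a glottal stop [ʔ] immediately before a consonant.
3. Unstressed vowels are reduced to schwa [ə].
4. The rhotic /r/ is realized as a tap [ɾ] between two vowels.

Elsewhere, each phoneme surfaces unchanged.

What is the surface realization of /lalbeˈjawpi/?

[ləɫbəˈjawpə]

/l/ — word-initial; rule 1 does not apply here → [l].
/a/ — between /l/ and /l/, in an unstressed syllable — surfaces as [ə] (rule 3).
/l/ meets the environment for rule 1 (word-finally or immediately before a consonant) → [ɫ].
/b/ — not in any rule's target class → [b].
/e/ meets the environment for rule 3 (in an unstressed syllable) → [ə].
/j/ (between /e/ and /a/) is unaffected → [j].
/a/ — between /j/ and /w/; rule 3 does not apply here → [a].
/w/ (between /a/ and /p/) is unaffected → [w].
/p/ (between /w/ and /i/): no rule targets it → [p].
/i/ (word-final) occurs in an unstressed syllable → [ə] by rule 3.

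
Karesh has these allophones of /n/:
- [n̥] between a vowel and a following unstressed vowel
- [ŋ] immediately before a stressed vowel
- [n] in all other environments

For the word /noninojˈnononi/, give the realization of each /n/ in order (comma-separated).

Occurrence 1 (position 1): no conditioning environment matches → elsewhere allophone [n].
Occurrence 2 (position 3): between a vowel and a following unstressed vowel → [n̥].
Occurrence 3 (position 5): between a vowel and a following unstressed vowel → [n̥].
Occurrence 4 (position 8): immediately before a stressed vowel → [ŋ].
Occurrence 5 (position 10): between a vowel and a following unstressed vowel → [n̥].
Occurrence 6 (position 12): between a vowel and a following unstressed vowel → [n̥].

[n], [n̥], [n̥], [ŋ], [n̥], [n̥]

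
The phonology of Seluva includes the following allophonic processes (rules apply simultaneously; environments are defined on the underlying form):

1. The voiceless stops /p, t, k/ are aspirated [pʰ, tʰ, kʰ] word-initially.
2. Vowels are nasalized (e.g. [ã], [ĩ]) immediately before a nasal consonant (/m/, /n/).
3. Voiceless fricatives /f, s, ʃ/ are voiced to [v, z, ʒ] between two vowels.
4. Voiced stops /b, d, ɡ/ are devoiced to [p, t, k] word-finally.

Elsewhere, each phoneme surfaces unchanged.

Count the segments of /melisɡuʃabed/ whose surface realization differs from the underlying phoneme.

2

Segments that undergo a rule: /ʃ/ → [ʒ] (rule 3); /d/ → [t] (rule 4).
All other segments surface unchanged.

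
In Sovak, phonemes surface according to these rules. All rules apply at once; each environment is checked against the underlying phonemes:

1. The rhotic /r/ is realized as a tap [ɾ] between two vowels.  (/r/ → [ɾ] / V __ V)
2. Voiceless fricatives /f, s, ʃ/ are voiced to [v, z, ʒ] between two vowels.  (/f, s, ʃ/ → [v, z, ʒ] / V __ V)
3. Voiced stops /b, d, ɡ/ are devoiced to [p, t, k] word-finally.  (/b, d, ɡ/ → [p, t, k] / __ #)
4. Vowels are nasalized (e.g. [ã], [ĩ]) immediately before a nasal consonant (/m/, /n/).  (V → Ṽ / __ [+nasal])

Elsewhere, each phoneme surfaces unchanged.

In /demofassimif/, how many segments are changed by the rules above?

Segments that undergo a rule: /e/ → [ẽ] (rule 4); /f/ → [v] (rule 2); /i/ → [ĩ] (rule 4).
All other segments surface unchanged.

3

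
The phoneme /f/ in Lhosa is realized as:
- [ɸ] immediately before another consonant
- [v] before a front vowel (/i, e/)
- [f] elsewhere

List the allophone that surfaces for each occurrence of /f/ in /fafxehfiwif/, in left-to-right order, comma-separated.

[f], [ɸ], [v], [f]

Occurrence 1 (position 1): no conditioning environment matches → elsewhere allophone [f].
Occurrence 2 (position 3): immediately before another consonant → [ɸ].
Occurrence 3 (position 7): before a front vowel (/i, e/) → [v].
Occurrence 4 (position 11): no conditioning environment matches → elsewhere allophone [f].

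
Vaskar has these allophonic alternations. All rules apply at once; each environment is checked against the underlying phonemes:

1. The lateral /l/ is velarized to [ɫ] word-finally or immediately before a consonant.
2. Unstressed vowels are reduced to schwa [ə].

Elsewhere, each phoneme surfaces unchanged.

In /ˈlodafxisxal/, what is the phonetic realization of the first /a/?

/a/ (between /d/ and /f/) occurs in an unstressed syllable → [ə] by rule 2.

[ə]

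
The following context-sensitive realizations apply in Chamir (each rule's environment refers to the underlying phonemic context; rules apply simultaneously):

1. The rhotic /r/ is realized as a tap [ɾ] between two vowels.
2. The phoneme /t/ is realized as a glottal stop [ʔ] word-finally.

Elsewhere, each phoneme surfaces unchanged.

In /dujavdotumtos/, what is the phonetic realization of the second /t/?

[t]

/t/ (between /m/ and /o/): rule 2 targets it, but not word-finally → unchanged [t].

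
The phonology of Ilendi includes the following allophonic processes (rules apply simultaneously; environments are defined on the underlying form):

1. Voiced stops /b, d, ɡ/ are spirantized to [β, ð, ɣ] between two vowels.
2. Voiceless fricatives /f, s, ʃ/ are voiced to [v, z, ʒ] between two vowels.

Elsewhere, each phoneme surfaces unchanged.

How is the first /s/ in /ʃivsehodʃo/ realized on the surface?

[s]

/s/ — between /v/ and /e/; rule 2 does not apply here → [s].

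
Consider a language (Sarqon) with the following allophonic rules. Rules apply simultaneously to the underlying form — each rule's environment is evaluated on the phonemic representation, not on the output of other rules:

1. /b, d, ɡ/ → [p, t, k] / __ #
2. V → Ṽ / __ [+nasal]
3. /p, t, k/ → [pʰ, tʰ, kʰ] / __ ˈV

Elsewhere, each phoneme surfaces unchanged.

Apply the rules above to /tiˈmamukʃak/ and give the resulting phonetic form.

[tĩˈmãmukʃak]

/t/ — word-initial; rule 3 does not apply here → [t].
/i/ meets the environment for rule 2 (before a nasal consonant) → [ĩ].
/a/ meets the environment for rule 2 (before a nasal consonant) → [ã].
/u/ (between /m/ and /k/) is in the target of rule 2 but the environment (before a nasal consonant) is not met → [u].
/k/ — between /u/ and /ʃ/; rule 3 does not apply here → [k].
/a/ (between /ʃ/ and /k/): rule 2 targets it, but not before a nasal consonant → unchanged [a].
/k/ (word-final): rule 3 targets it, but not immediately before a stressed vowel → unchanged [k].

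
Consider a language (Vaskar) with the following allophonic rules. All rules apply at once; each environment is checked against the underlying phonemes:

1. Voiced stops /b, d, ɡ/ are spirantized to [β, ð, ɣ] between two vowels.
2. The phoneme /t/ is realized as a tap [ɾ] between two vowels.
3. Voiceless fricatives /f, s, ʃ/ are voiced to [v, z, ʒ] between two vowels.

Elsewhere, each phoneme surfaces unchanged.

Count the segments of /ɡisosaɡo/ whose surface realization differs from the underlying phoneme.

Segments that undergo a rule: /s/ → [z] (rule 3); /s/ → [z] (rule 3); /ɡ/ → [ɣ] (rule 1).
All other segments surface unchanged.

3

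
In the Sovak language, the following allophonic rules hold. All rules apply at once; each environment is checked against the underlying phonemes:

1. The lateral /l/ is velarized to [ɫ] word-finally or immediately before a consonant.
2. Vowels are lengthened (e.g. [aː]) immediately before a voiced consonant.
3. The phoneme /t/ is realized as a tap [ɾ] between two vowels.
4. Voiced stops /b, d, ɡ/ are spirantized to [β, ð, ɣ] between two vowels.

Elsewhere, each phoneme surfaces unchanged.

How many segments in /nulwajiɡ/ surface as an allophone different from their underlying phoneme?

4

Segments that undergo a rule: /u/ → [uː] (rule 2); /l/ → [ɫ] (rule 1); /a/ → [aː] (rule 2); /i/ → [iː] (rule 2).
All other segments surface unchanged.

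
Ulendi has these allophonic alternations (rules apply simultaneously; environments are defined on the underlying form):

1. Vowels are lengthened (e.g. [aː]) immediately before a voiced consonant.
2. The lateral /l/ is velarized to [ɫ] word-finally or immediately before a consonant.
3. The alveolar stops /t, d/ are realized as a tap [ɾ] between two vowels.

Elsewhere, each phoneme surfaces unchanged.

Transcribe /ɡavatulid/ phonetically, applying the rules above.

[ɡaːvaɾuːliːd]

/ɡ/ stays [ɡ].
/a/ — between /ɡ/ and /v/, before a voiced consonant — surfaces as [aː] (rule 1).
/v/ stays [v].
/a/ (between /v/ and /t/) is in the target of rule 1 but the environment (before a voiced consonant) is not met → [a].
Rule 3 applies to /t/ (between /a/ and /u/: between two vowels) → [ɾ].
/u/ (between /t/ and /l/) occurs before a voiced consonant → [uː] by rule 1.
/l/ (between /u/ and /i/) fails the environment for rule 2, so it stays [l].
/i/ (between /l/ and /d/): before a voiced consonant, so rule 1 applies → [iː].
/d/ (word-final) fails the environment for rule 3, so it stays [d].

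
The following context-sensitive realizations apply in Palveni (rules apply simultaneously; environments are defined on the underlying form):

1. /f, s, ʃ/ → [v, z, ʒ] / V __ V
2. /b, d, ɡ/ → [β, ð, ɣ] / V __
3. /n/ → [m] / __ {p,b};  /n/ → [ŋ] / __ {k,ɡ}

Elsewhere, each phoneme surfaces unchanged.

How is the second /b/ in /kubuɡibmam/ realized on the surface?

/b/ meets the environment for rule 2 (immediately after a vowel) → [β].

[β]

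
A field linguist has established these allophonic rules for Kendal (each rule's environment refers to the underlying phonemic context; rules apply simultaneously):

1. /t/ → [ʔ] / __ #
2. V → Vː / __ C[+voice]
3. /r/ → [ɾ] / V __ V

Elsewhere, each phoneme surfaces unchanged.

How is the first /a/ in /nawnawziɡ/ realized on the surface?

/a/ meets the environment for rule 2 (before a voiced consonant) → [aː].

[aː]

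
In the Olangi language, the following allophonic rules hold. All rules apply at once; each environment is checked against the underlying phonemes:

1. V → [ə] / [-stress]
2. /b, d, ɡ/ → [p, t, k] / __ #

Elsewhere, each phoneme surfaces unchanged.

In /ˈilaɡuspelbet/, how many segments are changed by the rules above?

4

Segments that undergo a rule: /a/ → [ə] (rule 1); /u/ → [ə] (rule 1); /e/ → [ə] (rule 1); /e/ → [ə] (rule 1).
All other segments surface unchanged.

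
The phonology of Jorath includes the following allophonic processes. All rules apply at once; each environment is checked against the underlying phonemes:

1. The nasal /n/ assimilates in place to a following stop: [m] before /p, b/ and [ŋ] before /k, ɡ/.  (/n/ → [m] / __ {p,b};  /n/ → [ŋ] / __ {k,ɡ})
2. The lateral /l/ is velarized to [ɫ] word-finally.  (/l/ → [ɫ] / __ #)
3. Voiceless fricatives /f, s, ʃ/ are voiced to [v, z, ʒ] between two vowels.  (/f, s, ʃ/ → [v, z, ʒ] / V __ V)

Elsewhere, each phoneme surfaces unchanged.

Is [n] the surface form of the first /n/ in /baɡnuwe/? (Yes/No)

Yes

/n/ (between /ɡ/ and /u/): rule 1 targets it, but not before a labial or velar stop → unchanged [n].
The actual realization is [n], which matches [n].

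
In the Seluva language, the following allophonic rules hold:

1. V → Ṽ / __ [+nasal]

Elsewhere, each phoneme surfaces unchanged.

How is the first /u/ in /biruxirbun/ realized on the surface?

[u]

/u/ (between /r/ and /x/): rule 1 targets it, but not before a nasal consonant → unchanged [u].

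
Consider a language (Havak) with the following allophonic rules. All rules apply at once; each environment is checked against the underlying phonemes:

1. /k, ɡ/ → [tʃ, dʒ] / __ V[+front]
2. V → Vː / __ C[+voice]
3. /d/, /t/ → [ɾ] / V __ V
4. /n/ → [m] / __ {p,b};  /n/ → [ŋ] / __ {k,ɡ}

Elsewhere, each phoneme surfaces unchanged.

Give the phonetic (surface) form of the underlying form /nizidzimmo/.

[niːziːdziːmmo]

/n/ (word-initial) is in the target of rule 4 but the environment (before a labial or velar stop) is not met → [n].
/i/ — between /n/ and /z/, before a voiced consonant — surfaces as [iː] (rule 2).
/z/ (between /i/ and /i/) is unaffected → [z].
/i/ (between /z/ and /d/): before a voiced consonant, so rule 2 applies → [iː].
/d/ (between /i/ and /z/) fails the environment for rule 3, so it stays [d].
/z/ (between /d/ and /i/) is unaffected → [z].
/i/ (between /z/ and /m/): before a voiced consonant, so rule 2 applies → [iː].
/m/ (between /i/ and /m/) is unaffected → [m].
/m/ (between /m/ and /o/) is unaffected → [m].
/o/ (word-final): rule 2 targets it, but not before a voiced consonant → unchanged [o].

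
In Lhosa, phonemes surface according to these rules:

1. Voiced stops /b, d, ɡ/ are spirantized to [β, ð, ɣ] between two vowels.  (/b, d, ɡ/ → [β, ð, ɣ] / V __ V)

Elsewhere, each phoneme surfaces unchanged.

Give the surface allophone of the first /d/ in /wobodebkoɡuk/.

/d/ (between /o/ and /e/) occurs between two vowels → [ð] by rule 1.

[ð]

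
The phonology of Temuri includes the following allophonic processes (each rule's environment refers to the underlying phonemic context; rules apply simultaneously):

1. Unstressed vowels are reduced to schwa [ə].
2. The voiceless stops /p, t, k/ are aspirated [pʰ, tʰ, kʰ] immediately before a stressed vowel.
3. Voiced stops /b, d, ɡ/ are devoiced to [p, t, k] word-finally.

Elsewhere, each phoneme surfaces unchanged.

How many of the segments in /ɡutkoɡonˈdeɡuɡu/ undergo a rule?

Segments that undergo a rule: /u/ → [ə] (rule 1); /o/ → [ə] (rule 1); /o/ → [ə] (rule 1); /u/ → [ə] (rule 1); /u/ → [ə] (rule 1).
All other segments surface unchanged.

5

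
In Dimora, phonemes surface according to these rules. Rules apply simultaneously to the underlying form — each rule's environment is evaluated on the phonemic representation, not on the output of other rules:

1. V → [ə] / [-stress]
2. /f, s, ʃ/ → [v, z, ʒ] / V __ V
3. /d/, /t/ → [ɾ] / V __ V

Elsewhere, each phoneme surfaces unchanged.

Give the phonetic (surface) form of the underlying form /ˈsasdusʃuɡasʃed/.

[ˈsasdəsʃəɡəsʃəd]

/s/ (word-initial): rule 2 targets it, but not between two vowels → unchanged [s].
/a/ (between /s/ and /s/) is in the target of rule 1 but the environment (in an unstressed syllable) is not met → [a].
/s/ (between /a/ and /d/) fails the environment for rule 2, so it stays [s].
/d/ (between /s/ and /u/) fails the environment for rule 3, so it stays [d].
/u/ (between /d/ and /s/) occurs in an unstressed syllable → [ə] by rule 1.
/s/ (between /u/ and /ʃ/) fails the environment for rule 2, so it stays [s].
/ʃ/ (between /s/ and /u/): rule 2 targets it, but not between two vowels → unchanged [ʃ].
/u/ (between /ʃ/ and /ɡ/) occurs in an unstressed syllable → [ə] by rule 1.
/a/ — between /ɡ/ and /s/, in an unstressed syllable — surfaces as [ə] (rule 1).
/s/ — between /a/ and /ʃ/; rule 2 does not apply here → [s].
/ʃ/ (between /s/ and /e/): rule 2 targets it, but not between two vowels → unchanged [ʃ].
/e/ (between /ʃ/ and /d/): in an unstressed syllable, so rule 1 applies → [ə].
/d/ (word-final) fails the environment for rule 3, so it stays [d].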